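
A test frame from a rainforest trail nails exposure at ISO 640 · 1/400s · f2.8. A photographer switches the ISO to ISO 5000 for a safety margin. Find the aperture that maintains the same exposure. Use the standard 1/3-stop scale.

ISO: 640 → 800 → 1000 → 1250 → 1600 → 2000 → 2500 → 3200 → 4000 → 5000 — 3 stops higher (brighter).
Need 3 stops darker from the aperture: f/2.8 → f/3.2 → f/3.5 → f/4 → f/4.5 → f/5 → f/5.6 → f/6.3 → f/7.1 → f/8.

f/8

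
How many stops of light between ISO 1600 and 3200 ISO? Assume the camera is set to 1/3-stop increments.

1 stop

1600 → 2000 → 2500 → 3200 — count the steps: 3 third-stops = 1 stop.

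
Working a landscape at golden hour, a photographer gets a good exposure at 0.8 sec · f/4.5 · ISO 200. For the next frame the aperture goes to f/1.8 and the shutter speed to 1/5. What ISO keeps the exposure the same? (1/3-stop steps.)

ISO 125

Aperture: f/4.5 → f/4 → f/3.5 → f/3.2 → f/2.8 → f/2.5 → f/2.2 → f/2 → f/1.8 — 2 2/3 stops opened up (brighter).
Shutter speed: 0.8 → 0.6 → 0.5 → 0.4 → 0.3 → 1/4 → 1/5 — 2 stops faster (darker).
Net change so far: 2/3 stop brighter. Offset with the ISO: 200 → 160 → 125.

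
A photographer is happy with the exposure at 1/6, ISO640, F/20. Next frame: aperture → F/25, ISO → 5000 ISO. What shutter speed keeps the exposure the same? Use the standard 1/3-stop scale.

Aperture: f/20 → f/22 → f/25 — 2/3 stop stopped down (darker).
ISO: 640 → 800 → 1000 → 1250 → 1600 → 2000 → 2500 → 3200 → 4000 → 5000 — 3 stops raised (brighter).
Net change so far: 2 1/3 stops brighter. Offset with the shutter speed: 1/6 → 1/8 → 1/10 → 1/13 → 1/15 → 1/20 → 1/25 → 1/30.

1/30s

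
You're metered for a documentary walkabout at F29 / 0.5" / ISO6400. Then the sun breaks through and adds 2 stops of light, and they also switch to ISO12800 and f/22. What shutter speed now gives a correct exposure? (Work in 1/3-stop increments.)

1/25s

Scene light: 2 stops brighter.
ISO: 6400 → 8000 → 10000 → 12800 — 1 stop higher (brighter).
Aperture: f/29 → f/25 → f/22 — 2/3 stop larger aperture (brighter).
Net so far: 3 2/3 stops brighter. Shutter speed: 0.5 → 0.4 → 0.3 → 1/4 → 1/5 → 1/6 → 1/8 → 1/10 → 1/13 → 1/15 → 1/20 → 1/25.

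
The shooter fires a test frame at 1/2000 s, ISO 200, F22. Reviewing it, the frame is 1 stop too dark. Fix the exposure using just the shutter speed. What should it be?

Underexposed by 1 stop → need 1 stop brighter.
Shutter speed: 1/2000 → 1/1000.

1/1000s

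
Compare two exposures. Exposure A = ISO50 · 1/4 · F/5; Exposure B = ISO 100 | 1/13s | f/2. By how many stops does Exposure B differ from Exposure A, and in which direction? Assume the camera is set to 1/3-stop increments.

2 stops brighter

Aperture: f/5 → f/4.5 → f/4 → f/3.5 → f/3.2 → f/2.8 → f/2.5 → f/2.2 → f/2 — 2 2/3 stops larger aperture (brighter).
Shutter speed: 1/4 → 1/5 → 1/6 → 1/8 → 1/10 → 1/13 — 1 2/3 stops faster (darker).
ISO: 50 → 64 → 80 → 100 — 1 stop raised (brighter).
Net: +2 2/3 −1 2/3 +1 = +2 stops.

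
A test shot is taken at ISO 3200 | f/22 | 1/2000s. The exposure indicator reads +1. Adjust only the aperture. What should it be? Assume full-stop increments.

f/32

Overexposed by 1 stop → need 1 stop darker.
Aperture: f/22 → f/32.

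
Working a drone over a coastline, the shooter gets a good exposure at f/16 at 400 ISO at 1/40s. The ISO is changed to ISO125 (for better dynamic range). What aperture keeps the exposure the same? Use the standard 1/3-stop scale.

f/9

ISO: 400 → 320 → 250 → 200 → 160 → 125 — 1 2/3 stops dropped (darker).
Need 1 2/3 stops brighter from the aperture: f/16 → f/14 → f/13 → f/11 → f/10 → f/9.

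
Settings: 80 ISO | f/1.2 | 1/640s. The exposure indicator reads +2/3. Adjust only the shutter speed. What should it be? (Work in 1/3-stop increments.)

1/1000s

Overexposed by 2/3 stop → need 2/3 stop darker.
Shutter speed: 1/640 → 1/800 → 1/1000.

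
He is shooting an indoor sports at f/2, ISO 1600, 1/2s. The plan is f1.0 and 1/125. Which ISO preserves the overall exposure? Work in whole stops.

Aperture: f/2 → f/1.4 → f/1.0 — 2 stops opened up (brighter).
Shutter speed: 1/2 → 1/4 → 1/8 → 1/15 → 1/30 → 1/60 → 1/125 — 6 stops shorter (darker).
Net change so far: 4 stops darker. Offset with the ISO: 1600 → 3200 → 6400 → 12800 → 25600.

ISO 25600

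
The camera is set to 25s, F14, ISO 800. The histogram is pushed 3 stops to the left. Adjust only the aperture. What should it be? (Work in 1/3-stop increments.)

f/5

Underexposed by 3 stops → need 3 stops brighter.
Aperture: f/14 → f/13 → f/11 → f/10 → f/9 → f/8 → f/7.1 → f/6.3 → f/5.6 → f/5.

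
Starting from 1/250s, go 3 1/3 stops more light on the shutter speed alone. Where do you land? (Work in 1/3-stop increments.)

Shutter speed: 1/250 → 1/200 → 1/160 → 1/125 → 1/100 → 1/80 → 1/60 → 1/50 → 1/40 → 1/30 → 1/25 — 3 1/3 stops slower (brighter).

1/25s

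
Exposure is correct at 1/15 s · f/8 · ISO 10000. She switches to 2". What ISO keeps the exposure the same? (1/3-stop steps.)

Shutter speed: 1/15 → 1/13 → 1/10 → 1/8 → 1/6 → 1/5 → 1/4 → 0.3 → 0.4 → 0.5 → 0.6 → 0.8 → 1 → 1.3 → 1.6 → 2 — 5 stops longer (brighter).
Need 5 stops darker from the ISO: 10000 → 8000 → 6400 → 5000 → 4000 → 3200 → 2500 → 2000 → 1600 → 1250 → 1000 → 800 → 640 → 500 → 400 → 320.

ISO 320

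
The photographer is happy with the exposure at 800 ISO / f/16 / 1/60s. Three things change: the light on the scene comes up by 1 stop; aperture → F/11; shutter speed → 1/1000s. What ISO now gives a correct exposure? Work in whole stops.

ISO 3200

Scene light: 1 stop brighter.
Aperture: f/16 → f/11 — 1 stop wider (brighter).
Shutter speed: 1/60 → 1/125 → 1/250 → 1/500 → 1/1000 — 4 stops shorter (darker).
Net so far: 2 stops darker. ISO: 800 → 1600 → 3200.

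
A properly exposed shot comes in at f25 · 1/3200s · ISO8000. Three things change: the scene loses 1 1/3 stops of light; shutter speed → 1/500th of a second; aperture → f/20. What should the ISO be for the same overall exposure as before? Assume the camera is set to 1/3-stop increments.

ISO 2000

Scene light: 1 1/3 stops darker.
Shutter speed: 1/3200 → 1/2500 → 1/2000 → 1/1600 → 1/1250 → 1/1000 → 1/800 → 1/640 → 1/500 — 2 2/3 stops longer (brighter).
Aperture: f/25 → f/22 → f/20 — 2/3 stop larger aperture (brighter).
Net so far: 2 stops brighter. ISO: 8000 → 6400 → 5000 → 4000 → 3200 → 2500 → 2000.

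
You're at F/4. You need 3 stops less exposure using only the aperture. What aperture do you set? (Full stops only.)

f/11

Aperture: f/4 → f/5.6 → f/8 → f/11 — 3 stops smaller aperture (darker).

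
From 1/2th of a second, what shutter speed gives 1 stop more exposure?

Shutter speed: 1/2 → 1 — 1 stop slower (brighter).

1 s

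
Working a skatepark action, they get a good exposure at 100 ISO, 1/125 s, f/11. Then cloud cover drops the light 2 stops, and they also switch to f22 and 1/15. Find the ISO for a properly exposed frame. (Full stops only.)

ISO 200

Scene light: 2 stops darker.
Aperture: f/11 → f/16 → f/22 — 2 stops narrower (darker).
Shutter speed: 1/125 → 1/60 → 1/30 → 1/15 — 3 stops longer (brighter).
Net so far: 1 stop darker. ISO: 100 → 200.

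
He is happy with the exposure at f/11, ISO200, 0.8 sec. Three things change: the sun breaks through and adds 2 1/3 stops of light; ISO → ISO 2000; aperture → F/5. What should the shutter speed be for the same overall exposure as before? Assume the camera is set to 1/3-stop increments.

Scene light: 2 1/3 stops brighter.
ISO: 200 → 250 → 320 → 400 → 500 → 640 → 800 → 1000 → 1250 → 1600 → 2000 — 3 1/3 stops higher (brighter).
Aperture: f/11 → f/10 → f/9 → f/8 → f/7.1 → f/6.3 → f/5.6 → f/5 — 2 1/3 stops larger aperture (brighter).
Net so far: 8 stops brighter. Shutter speed: 0.8 → 0.6 → 0.5 → 0.4 → 0.3 → 1/4 → 1/5 → 1/6 → 1/8 → 1/10 → 1/13 → 1/15 → 1/20 → 1/25 → 1/30 → 1/40 → 1/50 → 1/60 → 1/80 → 1/100 → 1/125 → 1/160 → 1/200 → 1/250 → 1/320.

1/320s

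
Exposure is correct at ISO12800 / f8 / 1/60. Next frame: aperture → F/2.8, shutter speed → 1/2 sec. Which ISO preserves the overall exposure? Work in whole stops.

ISO 50

Aperture: f/8 → f/5.6 → f/4 → f/2.8 — 3 stops opened up (brighter).
Shutter speed: 1/60 → 1/30 → 1/15 → 1/8 → 1/4 → 1/2 — 5 stops slower (brighter).
Net change so far: 8 stops brighter. Offset with the ISO: 12800 → 6400 → 3200 → 1600 → 800 → 400 → 200 → 100 → 50.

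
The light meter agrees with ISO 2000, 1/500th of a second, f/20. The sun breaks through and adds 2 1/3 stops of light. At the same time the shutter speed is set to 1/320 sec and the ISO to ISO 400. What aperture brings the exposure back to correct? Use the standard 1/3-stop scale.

Scene light: 2 1/3 stops brighter.
Shutter speed: 1/500 → 1/400 → 1/320 — 2/3 stop longer (brighter).
ISO: 2000 → 1600 → 1250 → 1000 → 800 → 640 → 500 → 400 — 2 1/3 stops dropped (darker).
Net so far: 2/3 stop brighter. Aperture: f/20 → f/22 → f/25.

f/25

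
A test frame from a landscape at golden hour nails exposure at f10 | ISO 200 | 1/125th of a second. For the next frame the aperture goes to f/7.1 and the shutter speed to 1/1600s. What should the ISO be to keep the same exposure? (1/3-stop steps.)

Aperture: f/10 → f/9 → f/8 → f/7.1 — 1 stop opened up (brighter).
Shutter speed: 1/125 → 1/160 → 1/200 → 1/250 → 1/320 → 1/400 → 1/500 → 1/640 → 1/800 → 1/1000 → 1/1250 → 1/1600 — 3 2/3 stops faster (darker).
Net change so far: 2 2/3 stops darker. Offset with the ISO: 200 → 250 → 320 → 400 → 500 → 640 → 800 → 1000 → 1250.

ISO 1250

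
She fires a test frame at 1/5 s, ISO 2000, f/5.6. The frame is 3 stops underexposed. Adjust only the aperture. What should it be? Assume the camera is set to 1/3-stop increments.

Underexposed by 3 stops → need 3 stops brighter.
Aperture: f/5.6 → f/5 → f/4.5 → f/4 → f/3.5 → f/3.2 → f/2.8 → f/2.5 → f/2.2 → f/2.

f/2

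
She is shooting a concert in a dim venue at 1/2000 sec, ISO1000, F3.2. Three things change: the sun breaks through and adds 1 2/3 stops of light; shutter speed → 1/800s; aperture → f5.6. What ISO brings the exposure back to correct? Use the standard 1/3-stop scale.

Scene light: 1 2/3 stops brighter.
Shutter speed: 1/2000 → 1/1600 → 1/1250 → 1/1000 → 1/800 — 1 1/3 stops longer (brighter).
Aperture: f/3.2 → f/3.5 → f/4 → f/4.5 → f/5 → f/5.6 — 1 2/3 stops smaller aperture (darker).
Net so far: 1 1/3 stops brighter. ISO: 1000 → 800 → 640 → 500 → 400.

ISO 400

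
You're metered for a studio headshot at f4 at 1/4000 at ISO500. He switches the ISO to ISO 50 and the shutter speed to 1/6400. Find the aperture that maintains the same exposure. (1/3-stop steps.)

ISO: 500 → 400 → 320 → 250 → 200 → 160 → 125 → 100 → 80 → 64 → 50 — 3 1/3 stops lower (darker).
Shutter speed: 1/4000 → 1/5000 → 1/6400 — 2/3 stop shorter (darker).
Net change so far: 4 stops darker. Offset with the aperture: f/4 → f/3.5 → f/3.2 → f/2.8 → f/2.5 → f/2.2 → f/2 → f/1.8 → f/1.6 → f/1.4 → f/1.2 → f/1.1 → f/1.0.

f/1.0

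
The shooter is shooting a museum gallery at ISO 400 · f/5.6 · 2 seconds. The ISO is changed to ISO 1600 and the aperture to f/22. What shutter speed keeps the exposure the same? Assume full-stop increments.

ISO: 400 → 800 → 1600 — 2 stops higher (brighter).
Aperture: f/5.6 → f/8 → f/11 → f/16 → f/22 — 4 stops narrower (darker).
Net change so far: 2 stops darker. Offset with the shutter speed: 2 → 4 → 8.

8 s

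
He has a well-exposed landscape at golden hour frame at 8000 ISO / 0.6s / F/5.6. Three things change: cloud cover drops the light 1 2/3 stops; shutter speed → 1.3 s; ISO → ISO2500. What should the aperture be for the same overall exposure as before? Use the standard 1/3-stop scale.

f/2.5

Scene light: 1 2/3 stops darker.
Shutter speed: 0.6 → 0.8 → 1 → 1.3 — 1 stop slower (brighter).
ISO: 8000 → 6400 → 5000 → 4000 → 3200 → 2500 — 1 2/3 stops lower (darker).
Net so far: 2 1/3 stops darker. Aperture: f/5.6 → f/5 → f/4.5 → f/4 → f/3.5 → f/3.2 → f/2.8 → f/2.5.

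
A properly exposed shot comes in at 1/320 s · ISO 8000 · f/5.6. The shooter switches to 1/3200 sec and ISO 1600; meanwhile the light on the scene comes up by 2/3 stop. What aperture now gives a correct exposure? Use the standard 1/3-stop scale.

Scene light: 2/3 stop brighter.
Shutter speed: 1/320 → 1/400 → 1/500 → 1/640 → 1/800 → 1/1000 → 1/1250 → 1/1600 → 1/2000 → 1/2500 → 1/3200 — 3 1/3 stops faster (darker).
ISO: 8000 → 6400 → 5000 → 4000 → 3200 → 2500 → 2000 → 1600 — 2 1/3 stops lower (darker).
Net so far: 5 stops darker. Aperture: f/5.6 → f/5 → f/4.5 → f/4 → f/3.5 → f/3.2 → f/2.8 → f/2.5 → f/2.2 → f/2 → f/1.8 → f/1.6 → f/1.4 → f/1.2 → f/1.1 → f/1.0.

f/1.0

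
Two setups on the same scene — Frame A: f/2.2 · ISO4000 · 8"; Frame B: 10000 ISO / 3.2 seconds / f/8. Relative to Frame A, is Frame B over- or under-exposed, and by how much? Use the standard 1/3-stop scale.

3 2/3 stops darker

Aperture: f/2.2 → f/2.5 → f/2.8 → f/3.2 → f/3.5 → f/4 → f/4.5 → f/5 → f/5.6 → f/6.3 → f/7.1 → f/8 — 3 2/3 stops smaller aperture (darker).
Shutter speed: 8 → 6 → 5 → 4 → 3.2 — 1 1/3 stops faster (darker).
ISO: 4000 → 5000 → 6400 → 8000 → 10000 — 1 1/3 stops raised (brighter).
Net: −3 2/3 −1 1/3 +1 1/3 = −3 2/3 stops.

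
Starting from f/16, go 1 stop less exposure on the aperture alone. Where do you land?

f/22

Aperture: f/16 → f/22 — 1 stop narrower (darker).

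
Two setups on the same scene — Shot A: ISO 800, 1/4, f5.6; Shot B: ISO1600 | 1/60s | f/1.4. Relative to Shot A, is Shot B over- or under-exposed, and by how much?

Aperture: f/5.6 → f/4 → f/2.8 → f/2 → f/1.4 — 4 stops opened up (brighter).
Shutter speed: 1/4 → 1/8 → 1/15 → 1/30 → 1/60 — 4 stops faster (darker).
ISO: 800 → 1600 — 1 stop raised (brighter).
Net: +4 −4 +1 = +1 stop.

1 stop brighter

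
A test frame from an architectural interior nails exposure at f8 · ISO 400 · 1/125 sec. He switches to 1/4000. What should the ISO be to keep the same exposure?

Shutter speed: 1/125 → 1/250 → 1/500 → 1/1000 → 1/2000 → 1/4000 — 5 stops shorter (darker).
Need 5 stops brighter from the ISO: 400 → 800 → 1600 → 3200 → 6400 → 12800.

ISO 12800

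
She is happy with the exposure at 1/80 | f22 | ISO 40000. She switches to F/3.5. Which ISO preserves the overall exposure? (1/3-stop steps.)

Aperture: f/22 → f/20 → f/18 → f/16 → f/14 → f/13 → f/11 → f/10 → f/9 → f/8 → f/7.1 → f/6.3 → f/5.6 → f/5 → f/4.5 → f/4 → f/3.5 — 5 1/3 stops larger aperture (brighter).
Need 5 1/3 stops darker from the ISO: 40000 → 32000 → 25600 → 20000 → 16000 → 12800 → 10000 → 8000 → 6400 → 5000 → 4000 → 3200 → 2500 → 2000 → 1600 → 1250 → 1000.

ISO 1000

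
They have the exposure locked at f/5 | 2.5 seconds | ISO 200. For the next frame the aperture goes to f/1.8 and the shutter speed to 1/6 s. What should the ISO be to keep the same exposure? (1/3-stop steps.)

Aperture: f/5 → f/4.5 → f/4 → f/3.5 → f/3.2 → f/2.8 → f/2.5 → f/2.2 → f/2 → f/1.8 — 3 stops opened up (brighter).
Shutter speed: 2.5 → 2 → 1.6 → 1.3 → 1 → 0.8 → 0.6 → 0.5 → 0.4 → 0.3 → 1/4 → 1/5 → 1/6 — 4 stops faster (darker).
Net change so far: 1 stop darker. Offset with the ISO: 200 → 250 → 320 → 400.

ISO 400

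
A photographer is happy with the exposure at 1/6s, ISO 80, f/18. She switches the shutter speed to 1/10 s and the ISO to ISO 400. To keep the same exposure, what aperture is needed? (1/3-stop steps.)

f/32

Shutter speed: 1/6 → 1/8 → 1/10 — 2/3 stop faster (darker).
ISO: 80 → 100 → 125 → 160 → 200 → 250 → 320 → 400 — 2 1/3 stops raised (brighter).
Net change so far: 1 2/3 stops brighter. Offset with the aperture: f/18 → f/20 → f/22 → f/25 → f/29 → f/32.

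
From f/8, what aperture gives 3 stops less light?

f/22

Aperture: f/8 → f/11 → f/16 → f/22 — 3 stops stopped down (darker).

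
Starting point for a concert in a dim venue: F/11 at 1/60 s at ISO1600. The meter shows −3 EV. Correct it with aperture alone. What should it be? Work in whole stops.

f/4

Underexposed by 3 stops → need 3 stops brighter.
Aperture: f/11 → f/8 → f/5.6 → f/4.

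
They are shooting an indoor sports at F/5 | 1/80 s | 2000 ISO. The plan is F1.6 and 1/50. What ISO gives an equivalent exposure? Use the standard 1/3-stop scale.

ISO 125

Aperture: f/5 → f/4.5 → f/4 → f/3.5 → f/3.2 → f/2.8 → f/2.5 → f/2.2 → f/2 → f/1.8 → f/1.6 — 3 1/3 stops larger aperture (brighter).
Shutter speed: 1/80 → 1/60 → 1/50 — 2/3 stop longer (brighter).
Net change so far: 4 stops brighter. Offset with the ISO: 2000 → 1600 → 1250 → 1000 → 800 → 640 → 500 → 400 → 320 → 250 → 200 → 160 → 125.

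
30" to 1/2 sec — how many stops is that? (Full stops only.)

6 stops

30 → 15 → 8 → 4 → 2 → 1 → 1/2 — count the steps: 6 stops.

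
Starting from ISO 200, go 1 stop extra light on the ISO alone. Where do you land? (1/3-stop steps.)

ISO: 200 → 250 → 320 → 400 — 1 stop raised (brighter).

ISO 400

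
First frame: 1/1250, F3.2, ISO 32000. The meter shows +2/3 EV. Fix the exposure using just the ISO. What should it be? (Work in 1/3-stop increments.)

ISO 20000

Overexposed by 2/3 stop → need 2/3 stop darker.
ISO: 32000 → 25600 → 20000.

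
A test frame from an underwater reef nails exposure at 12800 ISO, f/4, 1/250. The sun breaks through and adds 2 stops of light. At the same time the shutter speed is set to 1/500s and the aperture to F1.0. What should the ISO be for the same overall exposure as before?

Scene light: 2 stops brighter.
Shutter speed: 1/250 → 1/500 — 1 stop shorter (darker).
Aperture: f/4 → f/2.8 → f/2 → f/1.4 → f/1.0 — 4 stops opened up (brighter).
Net so far: 5 stops brighter. ISO: 12800 → 6400 → 3200 → 1600 → 800 → 400.

ISO 400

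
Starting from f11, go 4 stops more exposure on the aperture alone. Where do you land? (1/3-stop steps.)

Aperture: f/11 → f/10 → f/9 → f/8 → f/7.1 → f/6.3 → f/5.6 → f/5 → f/4.5 → f/4 → f/3.5 → f/3.2 → f/2.8 — 4 stops larger aperture (brighter).

f/2.8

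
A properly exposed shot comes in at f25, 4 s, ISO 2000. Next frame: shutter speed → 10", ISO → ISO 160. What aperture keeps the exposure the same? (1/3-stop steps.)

Shutter speed: 4 → 5 → 6 → 8 → 10 — 1 1/3 stops longer (brighter).
ISO: 2000 → 1600 → 1250 → 1000 → 800 → 640 → 500 → 400 → 320 → 250 → 200 → 160 — 3 2/3 stops lower (darker).
Net change so far: 2 1/3 stops darker. Offset with the aperture: f/25 → f/22 → f/20 → f/18 → f/16 → f/14 → f/13 → f/11.

f/11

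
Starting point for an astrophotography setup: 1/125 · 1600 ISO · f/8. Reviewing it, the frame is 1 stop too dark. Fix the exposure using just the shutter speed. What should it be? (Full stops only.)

1/60s

Underexposed by 1 stop → need 1 stop brighter.
Shutter speed: 1/125 → 1/60.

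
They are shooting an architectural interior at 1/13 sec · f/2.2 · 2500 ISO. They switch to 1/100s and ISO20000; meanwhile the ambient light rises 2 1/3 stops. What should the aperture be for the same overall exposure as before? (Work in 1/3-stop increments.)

Scene light: 2 1/3 stops brighter.
Shutter speed: 1/13 → 1/15 → 1/20 → 1/25 → 1/30 → 1/40 → 1/50 → 1/60 → 1/80 → 1/100 — 3 stops shorter (darker).
ISO: 2500 → 3200 → 4000 → 5000 → 6400 → 8000 → 10000 → 12800 → 16000 → 20000 — 3 stops higher (brighter).
Net so far: 2 1/3 stops brighter. Aperture: f/2.2 → f/2.5 → f/2.8 → f/3.2 → f/3.5 → f/4 → f/4.5 → f/5.

f/5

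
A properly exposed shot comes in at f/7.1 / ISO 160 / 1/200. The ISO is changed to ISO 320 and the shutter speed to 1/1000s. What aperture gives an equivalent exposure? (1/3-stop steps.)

ISO: 160 → 200 → 250 → 320 — 1 stop higher (brighter).
Shutter speed: 1/200 → 1/250 → 1/320 → 1/400 → 1/500 → 1/640 → 1/800 → 1/1000 — 2 1/3 stops shorter (darker).
Net change so far: 1 1/3 stops darker. Offset with the aperture: f/7.1 → f/6.3 → f/5.6 → f/5 → f/4.5.

f/4.5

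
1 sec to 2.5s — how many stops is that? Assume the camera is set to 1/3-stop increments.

1 → 1.3 → 1.6 → 2 → 2.5 — count the steps: 4 third-stops = 1 1/3 stops.

1 1/3 stops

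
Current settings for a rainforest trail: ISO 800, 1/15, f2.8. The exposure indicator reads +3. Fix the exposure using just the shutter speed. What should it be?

Overexposed by 3 stops → need 3 stops darker.
Shutter speed: 1/15 → 1/30 → 1/60 → 1/125.

1/125s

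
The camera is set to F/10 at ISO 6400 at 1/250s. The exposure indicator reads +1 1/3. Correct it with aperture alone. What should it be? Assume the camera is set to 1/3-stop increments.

Overexposed by 1 1/3 stops → need 1 1/3 stops darker.
Aperture: f/10 → f/11 → f/13 → f/14 → f/16.

f/16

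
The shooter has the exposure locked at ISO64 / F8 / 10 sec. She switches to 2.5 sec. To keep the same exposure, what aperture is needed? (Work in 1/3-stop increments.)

Shutter speed: 10 → 8 → 6 → 5 → 4 → 3.2 → 2.5 — 2 stops shorter (darker).
Need 2 stops brighter from the aperture: f/8 → f/7.1 → f/6.3 → f/5.6 → f/5 → f/4.5 → f/4.

f/4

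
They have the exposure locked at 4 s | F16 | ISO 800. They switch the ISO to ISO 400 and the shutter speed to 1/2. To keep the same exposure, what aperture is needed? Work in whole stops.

ISO: 800 → 400 — 1 stop dropped (darker).
Shutter speed: 4 → 2 → 1 → 1/2 — 3 stops faster (darker).
Net change so far: 4 stops darker. Offset with the aperture: f/16 → f/11 → f/8 → f/5.6 → f/4.

f/4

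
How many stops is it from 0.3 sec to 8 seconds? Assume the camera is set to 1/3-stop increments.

4 2/3 stops

0.3 → 0.4 → 0.5 → 0.6 → 0.8 → 1 → 1.3 → 1.6 → 2 → 2.5 → 3.2 → 4 → 5 → 6 → 8 — count the steps: 14 third-stops = 4 2/3 stops.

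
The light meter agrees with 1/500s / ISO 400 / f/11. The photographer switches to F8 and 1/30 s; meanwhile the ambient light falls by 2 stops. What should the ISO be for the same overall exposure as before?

Scene light: 2 stops darker.
Aperture: f/11 → f/8 — 1 stop larger aperture (brighter).
Shutter speed: 1/500 → 1/250 → 1/125 → 1/60 → 1/30 — 4 stops longer (brighter).
Net so far: 3 stops brighter. ISO: 400 → 200 → 100 → 50.

ISO 50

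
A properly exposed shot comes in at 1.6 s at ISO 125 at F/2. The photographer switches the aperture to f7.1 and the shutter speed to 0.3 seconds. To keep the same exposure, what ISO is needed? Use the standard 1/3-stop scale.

Aperture: f/2 → f/2.2 → f/2.5 → f/2.8 → f/3.2 → f/3.5 → f/4 → f/4.5 → f/5 → f/5.6 → f/6.3 → f/7.1 — 3 2/3 stops narrower (darker).
Shutter speed: 1.6 → 1.3 → 1 → 0.8 → 0.6 → 0.5 → 0.4 → 0.3 — 2 1/3 stops shorter (darker).
Net change so far: 6 stops darker. Offset with the ISO: 125 → 160 → 200 → 250 → 320 → 400 → 500 → 640 → 800 → 1000 → 1250 → 1600 → 2000 → 2500 → 3200 → 4000 → 5000 → 6400 → 8000.

ISO 8000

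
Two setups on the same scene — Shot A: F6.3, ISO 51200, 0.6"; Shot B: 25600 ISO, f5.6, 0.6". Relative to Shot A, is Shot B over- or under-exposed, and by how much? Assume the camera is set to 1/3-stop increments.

2/3 stop darker

Aperture: f/6.3 → f/5.6 — 1/3 stop larger aperture (brighter).
Shutter speed: unchanged.
ISO: 51200 → 40000 → 32000 → 25600 — 1 stop lower (darker).
Net: +1/3 −1 = −2/3 stops.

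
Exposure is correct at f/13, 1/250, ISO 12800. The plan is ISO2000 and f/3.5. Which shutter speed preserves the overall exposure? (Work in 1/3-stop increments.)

ISO: 12800 → 10000 → 8000 → 6400 → 5000 → 4000 → 3200 → 2500 → 2000 — 2 2/3 stops dropped (darker).
Aperture: f/13 → f/11 → f/10 → f/9 → f/8 → f/7.1 → f/6.3 → f/5.6 → f/5 → f/4.5 → f/4 → f/3.5 — 3 2/3 stops wider (brighter).
Net change so far: 1 stop brighter. Offset with the shutter speed: 1/250 → 1/320 → 1/400 → 1/500.

1/500s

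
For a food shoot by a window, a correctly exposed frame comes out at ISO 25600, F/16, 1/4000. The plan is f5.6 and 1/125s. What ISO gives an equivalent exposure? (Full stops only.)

ISO 100

Aperture: f/16 → f/11 → f/8 → f/5.6 — 3 stops wider (brighter).
Shutter speed: 1/4000 → 1/2000 → 1/1000 → 1/500 → 1/250 → 1/125 — 5 stops slower (brighter).
Net change so far: 8 stops brighter. Offset with the ISO: 25600 → 12800 → 6400 → 3200 → 1600 → 800 → 400 → 200 → 100.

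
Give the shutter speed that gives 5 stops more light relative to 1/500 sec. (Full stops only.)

Shutter speed: 1/500 → 1/250 → 1/125 → 1/60 → 1/30 → 1/15 — 5 stops slower (brighter).

1/15s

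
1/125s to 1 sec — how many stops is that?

1/125 → 1/60 → 1/30 → 1/15 → 1/8 → 1/4 → 1/2 → 1 — count the steps: 7 stops.

7 stops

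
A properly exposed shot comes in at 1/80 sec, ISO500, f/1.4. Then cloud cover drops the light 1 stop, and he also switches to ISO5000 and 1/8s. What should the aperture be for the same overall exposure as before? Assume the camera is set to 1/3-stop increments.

f/10

Scene light: 1 stop darker.
ISO: 500 → 640 → 800 → 1000 → 1250 → 1600 → 2000 → 2500 → 3200 → 4000 → 5000 — 3 1/3 stops higher (brighter).
Shutter speed: 1/80 → 1/60 → 1/50 → 1/40 → 1/30 → 1/25 → 1/20 → 1/15 → 1/13 → 1/10 → 1/8 — 3 1/3 stops slower (brighter).
Net so far: 5 2/3 stops brighter. Aperture: f/1.4 → f/1.6 → f/1.8 → f/2 → f/2.2 → f/2.5 → f/2.8 → f/3.2 → f/3.5 → f/4 → f/4.5 → f/5 → f/5.6 → f/6.3 → f/7.1 → f/8 → f/9 → f/10.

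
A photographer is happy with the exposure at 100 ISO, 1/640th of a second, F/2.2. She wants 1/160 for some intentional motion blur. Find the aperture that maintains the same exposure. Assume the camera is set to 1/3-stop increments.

Shutter speed: 1/640 → 1/500 → 1/400 → 1/320 → 1/250 → 1/200 → 1/160 — 2 stops slower (brighter).
Need 2 stops darker from the aperture: f/2.2 → f/2.5 → f/2.8 → f/3.2 → f/3.5 → f/4 → f/4.5.

f/4.5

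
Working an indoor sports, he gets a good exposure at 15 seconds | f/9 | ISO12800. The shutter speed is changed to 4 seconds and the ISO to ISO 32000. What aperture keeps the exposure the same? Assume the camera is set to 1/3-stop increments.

f/7.1

Shutter speed: 15 → 13 → 10 → 8 → 6 → 5 → 4 — 2 stops shorter (darker).
ISO: 12800 → 16000 → 20000 → 25600 → 32000 — 1 1/3 stops raised (brighter).
Net change so far: 2/3 stop darker. Offset with the aperture: f/9 → f/8 → f/7.1.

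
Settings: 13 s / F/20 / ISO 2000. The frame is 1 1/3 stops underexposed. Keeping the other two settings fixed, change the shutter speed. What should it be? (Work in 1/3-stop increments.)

30 s

Underexposed by 1 1/3 stops → need 1 1/3 stops brighter.
Shutter speed: 13 → 15 → 20 → 25 → 30.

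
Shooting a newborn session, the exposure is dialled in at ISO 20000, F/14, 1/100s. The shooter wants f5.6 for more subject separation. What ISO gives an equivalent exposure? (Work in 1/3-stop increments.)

Aperture: f/14 → f/13 → f/11 → f/10 → f/9 → f/8 → f/7.1 → f/6.3 → f/5.6 — 2 2/3 stops opened up (brighter).
Need 2 2/3 stops darker from the ISO: 20000 → 16000 → 12800 → 10000 → 8000 → 6400 → 5000 → 4000 → 3200.

ISO 3200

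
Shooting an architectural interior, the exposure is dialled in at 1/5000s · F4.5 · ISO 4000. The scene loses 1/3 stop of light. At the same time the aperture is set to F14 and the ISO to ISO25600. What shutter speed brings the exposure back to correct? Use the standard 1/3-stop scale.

1/2500s

Scene light: 1/3 stop darker.
Aperture: f/4.5 → f/5 → f/5.6 → f/6.3 → f/7.1 → f/8 → f/9 → f/10 → f/11 → f/13 → f/14 — 3 1/3 stops stopped down (darker).
ISO: 4000 → 5000 → 6400 → 8000 → 10000 → 12800 → 16000 → 20000 → 25600 — 2 2/3 stops raised (brighter).
Net so far: 1 stop darker. Shutter speed: 1/5000 → 1/4000 → 1/3200 → 1/2500.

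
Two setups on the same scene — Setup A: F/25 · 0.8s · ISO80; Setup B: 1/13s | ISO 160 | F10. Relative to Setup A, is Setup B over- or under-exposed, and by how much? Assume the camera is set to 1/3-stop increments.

1/3 stop brighter

Aperture: f/25 → f/22 → f/20 → f/18 → f/16 → f/14 → f/13 → f/11 → f/10 — 2 2/3 stops larger aperture (brighter).
Shutter speed: 0.8 → 0.6 → 0.5 → 0.4 → 0.3 → 1/4 → 1/5 → 1/6 → 1/8 → 1/10 → 1/13 — 3 1/3 stops faster (darker).
ISO: 80 → 100 → 125 → 160 — 1 stop raised (brighter).
Net: +2 2/3 −3 1/3 +1 = +1/3 stops.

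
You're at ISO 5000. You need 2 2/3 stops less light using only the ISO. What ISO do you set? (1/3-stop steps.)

ISO: 5000 → 4000 → 3200 → 2500 → 2000 → 1600 → 1250 → 1000 → 800 — 2 2/3 stops dropped (darker).

ISO 800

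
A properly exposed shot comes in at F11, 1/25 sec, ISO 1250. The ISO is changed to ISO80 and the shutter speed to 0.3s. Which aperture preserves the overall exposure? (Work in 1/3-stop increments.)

f/8

ISO: 1250 → 1000 → 800 → 640 → 500 → 400 → 320 → 250 → 200 → 160 → 125 → 100 → 80 — 4 stops lower (darker).
Shutter speed: 1/25 → 1/20 → 1/15 → 1/13 → 1/10 → 1/8 → 1/6 → 1/5 → 1/4 → 0.3 — 3 stops slower (brighter).
Net change so far: 1 stop darker. Offset with the aperture: f/11 → f/10 → f/9 → f/8.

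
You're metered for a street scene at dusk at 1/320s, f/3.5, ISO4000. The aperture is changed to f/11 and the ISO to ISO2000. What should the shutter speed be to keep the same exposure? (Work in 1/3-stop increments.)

Aperture: f/3.5 → f/4 → f/4.5 → f/5 → f/5.6 → f/6.3 → f/7.1 → f/8 → f/9 → f/10 → f/11 — 3 1/3 stops narrower (darker).
ISO: 4000 → 3200 → 2500 → 2000 — 1 stop lower (darker).
Net change so far: 4 1/3 stops darker. Offset with the shutter speed: 1/320 → 1/250 → 1/200 → 1/160 → 1/125 → 1/100 → 1/80 → 1/60 → 1/50 → 1/40 → 1/30 → 1/25 → 1/20 → 1/15.

1/15s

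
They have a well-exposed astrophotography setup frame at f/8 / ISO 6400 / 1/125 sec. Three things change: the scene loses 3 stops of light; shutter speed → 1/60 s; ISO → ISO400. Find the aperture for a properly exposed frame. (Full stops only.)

Scene light: 3 stops darker.
Shutter speed: 1/125 → 1/60 — 1 stop longer (brighter).
ISO: 6400 → 3200 → 1600 → 800 → 400 — 4 stops lower (darker).
Net so far: 6 stops darker. Aperture: f/8 → f/5.6 → f/4 → f/2.8 → f/2 → f/1.4 → f/1.0.

f/1.0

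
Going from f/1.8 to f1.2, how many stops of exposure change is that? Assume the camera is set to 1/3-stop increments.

1 stop

f/1.8 → f/1.6 → f/1.4 → f/1.2 — count the steps: 3 third-stops = 1 stop.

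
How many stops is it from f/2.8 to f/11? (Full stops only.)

f/2.8 → f/4 → f/5.6 → f/8 → f/11 — count the steps: 4 stops.

4 stops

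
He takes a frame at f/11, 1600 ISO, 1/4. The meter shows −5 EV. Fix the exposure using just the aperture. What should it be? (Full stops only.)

Underexposed by 5 stops → need 5 stops brighter.
Aperture: f/11 → f/8 → f/5.6 → f/4 → f/2.8 → f/2.

f/2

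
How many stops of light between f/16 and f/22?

f/16 → f/22 — count the steps: 1 stop.

1 stop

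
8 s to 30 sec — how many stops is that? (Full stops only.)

2 stops

8 → 15 → 30 — count the steps: 2 stops.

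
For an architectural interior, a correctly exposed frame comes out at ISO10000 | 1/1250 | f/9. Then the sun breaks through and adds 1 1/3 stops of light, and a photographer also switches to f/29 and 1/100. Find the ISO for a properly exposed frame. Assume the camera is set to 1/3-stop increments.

Scene light: 1 1/3 stops brighter.
Aperture: f/9 → f/10 → f/11 → f/13 → f/14 → f/16 → f/18 → f/20 → f/22 → f/25 → f/29 — 3 1/3 stops smaller aperture (darker).
Shutter speed: 1/1250 → 1/1000 → 1/800 → 1/640 → 1/500 → 1/400 → 1/320 → 1/250 → 1/200 → 1/160 → 1/125 → 1/100 — 3 2/3 stops longer (brighter).
Net so far: 1 2/3 stops brighter. ISO: 10000 → 8000 → 6400 → 5000 → 4000 → 3200.

ISO 3200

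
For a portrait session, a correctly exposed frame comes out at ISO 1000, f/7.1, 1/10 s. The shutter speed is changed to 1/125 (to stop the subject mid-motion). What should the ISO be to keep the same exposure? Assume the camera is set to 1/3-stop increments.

Shutter speed: 1/10 → 1/13 → 1/15 → 1/20 → 1/25 → 1/30 → 1/40 → 1/50 → 1/60 → 1/80 → 1/100 → 1/125 — 3 2/3 stops faster (darker).
Need 3 2/3 stops brighter from the ISO: 1000 → 1250 → 1600 → 2000 → 2500 → 3200 → 4000 → 5000 → 6400 → 8000 → 10000 → 12800.

ISO 12800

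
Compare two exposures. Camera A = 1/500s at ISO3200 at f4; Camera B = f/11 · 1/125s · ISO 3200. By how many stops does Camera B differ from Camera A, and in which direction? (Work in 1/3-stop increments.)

Aperture: f/4 → f/4.5 → f/5 → f/5.6 → f/6.3 → f/7.1 → f/8 → f/9 → f/10 → f/11 — 3 stops stopped down (darker).
Shutter speed: 1/500 → 1/400 → 1/320 → 1/250 → 1/200 → 1/160 → 1/125 — 2 stops longer (brighter).
ISO: unchanged.
Net: −3 +2 = −1 stop.

1 stop darker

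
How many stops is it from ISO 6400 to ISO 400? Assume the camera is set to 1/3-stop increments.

4 stops

6400 → 5000 → 4000 → 3200 → 2500 → 2000 → 1600 → 1250 → 1000 → 800 → 640 → 500 → 400 — count the steps: 12 third-stops = 4 stops.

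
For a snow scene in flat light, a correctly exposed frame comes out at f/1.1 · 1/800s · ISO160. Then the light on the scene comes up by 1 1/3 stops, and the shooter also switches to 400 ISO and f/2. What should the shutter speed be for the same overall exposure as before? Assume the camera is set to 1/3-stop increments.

Scene light: 1 1/3 stops brighter.
ISO: 160 → 200 → 250 → 320 → 400 — 1 1/3 stops higher (brighter).
Aperture: f/1.1 → f/1.2 → f/1.4 → f/1.6 → f/1.8 → f/2 — 1 2/3 stops stopped down (darker).
Net so far: 1 stop brighter. Shutter speed: 1/800 → 1/1000 → 1/1250 → 1/1600.

1/1600s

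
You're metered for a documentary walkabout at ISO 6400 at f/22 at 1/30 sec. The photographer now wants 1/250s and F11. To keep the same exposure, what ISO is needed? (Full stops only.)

Shutter speed: 1/30 → 1/60 → 1/125 → 1/250 — 3 stops faster (darker).
Aperture: f/22 → f/16 → f/11 — 2 stops larger aperture (brighter).
Net change so far: 1 stop darker. Offset with the ISO: 6400 → 12800.

ISO 12800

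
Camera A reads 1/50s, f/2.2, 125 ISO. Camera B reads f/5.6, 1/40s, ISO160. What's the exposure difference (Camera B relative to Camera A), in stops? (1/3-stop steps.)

2 stops darker

Aperture: f/2.2 → f/2.5 → f/2.8 → f/3.2 → f/3.5 → f/4 → f/4.5 → f/5 → f/5.6 — 2 2/3 stops stopped down (darker).
Shutter speed: 1/50 → 1/40 — 1/3 stop longer (brighter).
ISO: 125 → 160 — 1/3 stop higher (brighter).
Net: −2 2/3 +1/3 +1/3 = −2 stops.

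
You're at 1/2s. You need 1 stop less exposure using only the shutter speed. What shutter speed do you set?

Shutter speed: 1/2 → 1/4 — 1 stop faster (darker).

1/4s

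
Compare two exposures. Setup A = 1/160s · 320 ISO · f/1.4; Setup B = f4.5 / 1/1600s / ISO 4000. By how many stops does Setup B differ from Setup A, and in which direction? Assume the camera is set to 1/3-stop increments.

3 stops darker

Aperture: f/1.4 → f/1.6 → f/1.8 → f/2 → f/2.2 → f/2.5 → f/2.8 → f/3.2 → f/3.5 → f/4 → f/4.5 — 3 1/3 stops smaller aperture (darker).
Shutter speed: 1/160 → 1/200 → 1/250 → 1/320 → 1/400 → 1/500 → 1/640 → 1/800 → 1/1000 → 1/1250 → 1/1600 — 3 1/3 stops shorter (darker).
ISO: 320 → 400 → 500 → 640 → 800 → 1000 → 1250 → 1600 → 2000 → 2500 → 3200 → 4000 — 3 2/3 stops raised (brighter).
Net: −3 1/3 −3 1/3 +3 2/3 = −3 stops.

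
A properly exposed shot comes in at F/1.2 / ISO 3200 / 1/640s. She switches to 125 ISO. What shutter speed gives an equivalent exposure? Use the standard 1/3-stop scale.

ISO: 3200 → 2500 → 2000 → 1600 → 1250 → 1000 → 800 → 640 → 500 → 400 → 320 → 250 → 200 → 160 → 125 — 4 2/3 stops lower (darker).
Need 4 2/3 stops brighter from the shutter speed: 1/640 → 1/500 → 1/400 → 1/320 → 1/250 → 1/200 → 1/160 → 1/125 → 1/100 → 1/80 → 1/60 → 1/50 → 1/40 → 1/30 → 1/25.

1/25s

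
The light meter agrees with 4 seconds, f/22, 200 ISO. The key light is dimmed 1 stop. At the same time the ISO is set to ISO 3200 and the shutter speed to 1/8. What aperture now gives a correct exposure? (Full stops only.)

f/11

Scene light: 1 stop darker.
ISO: 200 → 400 → 800 → 1600 → 3200 — 4 stops higher (brighter).
Shutter speed: 4 → 2 → 1 → 1/2 → 1/4 → 1/8 — 5 stops faster (darker).
Net so far: 2 stops darker. Aperture: f/22 → f/16 → f/11.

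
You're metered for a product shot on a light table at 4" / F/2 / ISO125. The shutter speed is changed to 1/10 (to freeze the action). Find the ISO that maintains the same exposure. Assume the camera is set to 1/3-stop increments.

Shutter speed: 4 → 3.2 → 2.5 → 2 → 1.6 → 1.3 → 1 → 0.8 → 0.6 → 0.5 → 0.4 → 0.3 → 1/4 → 1/5 → 1/6 → 1/8 → 1/10 — 5 1/3 stops shorter (darker).
Need 5 1/3 stops brighter from the ISO: 125 → 160 → 200 → 250 → 320 → 400 → 500 → 640 → 800 → 1000 → 1250 → 1600 → 2000 → 2500 → 3200 → 4000 → 5000.

ISO 5000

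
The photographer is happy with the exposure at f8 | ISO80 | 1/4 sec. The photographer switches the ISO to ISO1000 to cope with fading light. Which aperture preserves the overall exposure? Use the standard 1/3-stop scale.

f/29

ISO: 80 → 100 → 125 → 160 → 200 → 250 → 320 → 400 → 500 → 640 → 800 → 1000 — 3 2/3 stops raised (brighter).
Need 3 2/3 stops darker from the aperture: f/8 → f/9 → f/10 → f/11 → f/13 → f/14 → f/16 → f/18 → f/20 → f/22 → f/25 → f/29.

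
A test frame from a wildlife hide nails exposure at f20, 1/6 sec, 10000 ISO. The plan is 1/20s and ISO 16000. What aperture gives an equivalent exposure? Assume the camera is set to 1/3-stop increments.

f/14

Shutter speed: 1/6 → 1/8 → 1/10 → 1/13 → 1/15 → 1/20 — 1 2/3 stops faster (darker).
ISO: 10000 → 12800 → 16000 — 2/3 stop higher (brighter).
Net change so far: 1 stop darker. Offset with the aperture: f/20 → f/18 → f/16 → f/14.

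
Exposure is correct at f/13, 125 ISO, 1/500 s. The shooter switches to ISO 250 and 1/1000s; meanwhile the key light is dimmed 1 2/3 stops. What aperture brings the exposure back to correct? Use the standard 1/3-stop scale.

Scene light: 1 2/3 stops darker.
ISO: 125 → 160 → 200 → 250 — 1 stop raised (brighter).
Shutter speed: 1/500 → 1/640 → 1/800 → 1/1000 — 1 stop shorter (darker).
Net so far: 1 2/3 stops darker. Aperture: f/13 → f/11 → f/10 → f/9 → f/8 → f/7.1.

f/7.1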